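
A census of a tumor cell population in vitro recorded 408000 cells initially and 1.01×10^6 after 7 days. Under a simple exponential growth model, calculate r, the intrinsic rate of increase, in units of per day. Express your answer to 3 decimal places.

From N(t) = N₀·e^(rt): e^(r·7) = 1.01×10^6/408000 = 2.4755.
r·7 = ln(2.4755) = 0.90644, so r = 0.90644/7 = 0.12949.

0.129 per day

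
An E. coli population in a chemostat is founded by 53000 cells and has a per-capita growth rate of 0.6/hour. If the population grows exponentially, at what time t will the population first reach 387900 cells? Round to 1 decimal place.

Set N₀·e^(rt) = 387900: e^(0.6·t) = 387900/53000 = 7.3189.
0.6·t = ln(7.3189) = 1.9905, so t = 1.9905/0.6 = 3.3174.

3.3 hours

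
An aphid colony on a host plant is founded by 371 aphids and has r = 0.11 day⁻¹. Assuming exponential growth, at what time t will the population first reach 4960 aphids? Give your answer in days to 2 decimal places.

Set N₀·e^(rt) = 4960: e^(0.11·t) = 4960/371 = 13.369.
0.11·t = ln(13.369) = 2.593, so t = 2.593/0.11 = 23.572.

23.57 days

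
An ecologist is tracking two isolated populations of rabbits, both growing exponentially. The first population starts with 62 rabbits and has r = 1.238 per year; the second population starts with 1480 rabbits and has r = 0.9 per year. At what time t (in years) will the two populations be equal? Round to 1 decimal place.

Set 62·e^(1.238t) = 1480·e^(0.9t).
e^((1.238 − 0.9)t) = 1480/62 → e^(0.338·t) = 23.871.
0.338·t = ln(23.871) = 3.1727, so t = 3.1727/0.338 = 9.3866.

9.4 years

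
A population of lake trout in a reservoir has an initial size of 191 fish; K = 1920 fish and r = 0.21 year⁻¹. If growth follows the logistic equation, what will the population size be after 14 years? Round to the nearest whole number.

1299 fish

A = (K − N₀)/N₀ = (1920 − 191)/191 = 9.0524.
N(t) = K/(1 + A·e^(−rt)) = 1920/(1 + 9.0524×e^(−0.21×14)).
e^(−2.94) = 0.052866; denominator = 1 + 9.0524×0.052866 = 1.4786.
N = 1920/1.4786 = 1298.56.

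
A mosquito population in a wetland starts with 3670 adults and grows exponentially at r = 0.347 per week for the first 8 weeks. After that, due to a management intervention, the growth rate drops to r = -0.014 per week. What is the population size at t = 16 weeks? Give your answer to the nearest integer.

Phase 1: N(8) = 3670·e^(0.347×8) = 3670·e^2.776 = 58920.7.
Phase 2 runs for 16 − 8 = 8 weeks at r = -0.014.
N(16) = 58920.7·e^(-0.014×8) = 58920.7·e^-0.112 = 52677.7.

52678 adults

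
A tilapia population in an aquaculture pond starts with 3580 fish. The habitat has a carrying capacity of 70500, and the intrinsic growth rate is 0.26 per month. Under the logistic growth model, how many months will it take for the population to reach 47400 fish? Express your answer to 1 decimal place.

14.0 months

A = (K − N₀)/N₀ = (70500 − 3580)/3580 = 18.693.
Solve 70500/(1 + 18.693·e^(−0.26t)) = 47400: 1 + 18.693·e^(−0.26t) = 1.4873, so e^(−0.26t) = 0.0260712.
−0.26·t = ln(0.0260712) = -3.6469, so t = 3.6469/0.26 = 14.027.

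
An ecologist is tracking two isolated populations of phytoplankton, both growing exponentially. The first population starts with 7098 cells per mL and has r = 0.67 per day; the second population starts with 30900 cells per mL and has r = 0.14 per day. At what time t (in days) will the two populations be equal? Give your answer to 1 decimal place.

2.8 days

Set 7098·e^(0.67t) = 30900·e^(0.14t).
e^((0.67 − 0.14)t) = 30900/7098 → e^(0.53·t) = 4.3533.
0.53·t = ln(4.3533) = 1.4709, so t = 1.4709/0.53 = 2.7754.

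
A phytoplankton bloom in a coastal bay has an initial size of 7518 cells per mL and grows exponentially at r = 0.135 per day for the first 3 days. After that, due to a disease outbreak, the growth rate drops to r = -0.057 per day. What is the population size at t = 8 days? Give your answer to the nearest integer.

8477 cells per mL

Phase 1: N(3) = 7518·e^(0.135×3) = 7518·e^0.405 = 11271.8.
Phase 2 runs for 8 − 3 = 5 days at r = -0.057.
N(8) = 11271.8·e^(-0.057×5) = 11271.8·e^-0.285 = 8476.52.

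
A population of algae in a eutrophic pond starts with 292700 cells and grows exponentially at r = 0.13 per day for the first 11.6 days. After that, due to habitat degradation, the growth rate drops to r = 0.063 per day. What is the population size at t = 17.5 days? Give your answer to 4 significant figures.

1918000 cells

Phase 1: N(11.6) = 292700·e^(0.13×11.6) = 292700·e^1.508 = 1.322327×10^6.
Phase 2 runs for 17.5 − 11.6 = 5.9 days at r = 0.063.
N(17.5) = 1.322327×10^6·e^(0.063×5.9) = 1.322327×10^6·e^0.3717 = 1.917635×10^6.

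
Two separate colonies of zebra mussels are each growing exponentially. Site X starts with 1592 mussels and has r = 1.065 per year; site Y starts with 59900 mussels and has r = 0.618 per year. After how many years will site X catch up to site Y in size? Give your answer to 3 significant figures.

8.12 years

Set 1592·e^(1.065t) = 59900·e^(0.618t).
e^((1.065 − 0.618)t) = 59900/1592 → e^(0.447·t) = 37.626.
0.447·t = ln(37.626) = 3.6277, so t = 3.6277/0.447 = 8.1156.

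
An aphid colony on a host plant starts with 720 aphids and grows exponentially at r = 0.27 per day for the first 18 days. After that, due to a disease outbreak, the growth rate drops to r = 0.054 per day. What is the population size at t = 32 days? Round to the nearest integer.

Phase 1: N(18) = 720·e^(0.27×18) = 720·e^4.86 = 92897.4.
Phase 2 runs for 32 − 18 = 14 days at r = 0.054.
N(32) = 92897.4·e^(0.054×14) = 92897.4·e^0.756 = 197847.

197847 aphids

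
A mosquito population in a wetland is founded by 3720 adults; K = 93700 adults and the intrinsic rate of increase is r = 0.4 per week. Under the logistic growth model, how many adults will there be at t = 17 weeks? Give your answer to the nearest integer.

A = (K − N₀)/N₀ = (93700 − 3720)/3720 = 24.188.
N(t) = K/(1 + A·e^(−rt)) = 93700/(1 + 24.188×e^(−0.4×17)).
e^(−6.8) = 0.0011138; denominator = 1 + 24.188×0.0011138 = 1.0269.
N = 93700/1.0269 = 91241.9.

91242 adults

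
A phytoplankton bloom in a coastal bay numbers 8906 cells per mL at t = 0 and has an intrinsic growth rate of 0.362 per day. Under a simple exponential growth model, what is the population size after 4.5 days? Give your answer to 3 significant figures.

45400 cells per mL

N(t) = N₀·e^(rt) = 8906 × e^(0.362×4.5) = 8906 × e^1.629.
e^1.629 ≈ 5.0988, so N ≈ 8906 × 5.0988 = 45409.7.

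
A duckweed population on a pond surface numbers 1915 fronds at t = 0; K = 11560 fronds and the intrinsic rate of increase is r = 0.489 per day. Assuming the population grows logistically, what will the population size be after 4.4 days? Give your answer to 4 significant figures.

7290 fronds

A = (K − N₀)/N₀ = (11560 − 1915)/1915 = 5.0366.
N(t) = K/(1 + A·e^(−rt)) = 11560/(1 + 5.0366×e^(−0.489×4.4)).
e^(−2.152) = 0.1163; denominator = 1 + 5.0366×0.1163 = 1.5857.
N = 11560/1.5857 = 7289.97.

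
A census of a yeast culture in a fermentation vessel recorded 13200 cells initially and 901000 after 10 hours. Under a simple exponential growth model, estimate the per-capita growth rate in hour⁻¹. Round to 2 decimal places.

From N(t) = N₀·e^(rt): e^(r·10) = 901000/13200 = 68.258.
r·10 = ln(68.258) = 4.2233, so r = 4.2233/10 = 0.42233.

0.42 per hour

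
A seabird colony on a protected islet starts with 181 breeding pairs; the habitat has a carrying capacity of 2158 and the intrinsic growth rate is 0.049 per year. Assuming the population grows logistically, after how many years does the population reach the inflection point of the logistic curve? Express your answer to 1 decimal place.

48.8 years

Logistic growth is fastest at N = K/2 = 1079.
A = (K − N₀)/N₀ = 10.923. Set K/(1 + A·e^(−rt)) = K/2 → A·e^(−rt) = 1.
e^(−0.049t) = 1/10.923 = 0.0915529, so t = ln(10.923)/0.049 = 2.3908/0.049 = 48.793.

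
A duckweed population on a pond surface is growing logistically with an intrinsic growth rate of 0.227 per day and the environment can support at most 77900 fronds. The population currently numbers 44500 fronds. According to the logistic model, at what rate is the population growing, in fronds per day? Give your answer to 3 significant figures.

dN/dt = rN(1 − N/K) = 0.227 × 44500 × (1 − 44500/77900).
1 − 44500/77900 = 0.42875; dN/dt = 0.227 × 44500 × 0.42875 = 4331.1.

4330 fronds per day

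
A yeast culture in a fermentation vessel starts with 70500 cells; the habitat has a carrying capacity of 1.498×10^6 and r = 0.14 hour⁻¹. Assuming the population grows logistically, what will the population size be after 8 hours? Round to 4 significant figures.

196900 cells

A = (K − N₀)/N₀ = (1.498×10^6 − 70500)/70500 = 20.248.
N(t) = K/(1 + A·e^(−rt)) = 1.498×10^6/(1 + 20.248×e^(−0.14×8)).
e^(−1.12) = 0.32628; denominator = 1 + 20.248×0.32628 = 7.6066.
N = 1.498×10^6/7.6066 = 196935.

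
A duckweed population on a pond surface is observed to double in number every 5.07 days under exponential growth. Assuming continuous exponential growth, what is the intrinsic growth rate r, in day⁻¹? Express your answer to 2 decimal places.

0.14 per day

r = ln(2)/t_d = 0.6931/5.07 = 0.13672.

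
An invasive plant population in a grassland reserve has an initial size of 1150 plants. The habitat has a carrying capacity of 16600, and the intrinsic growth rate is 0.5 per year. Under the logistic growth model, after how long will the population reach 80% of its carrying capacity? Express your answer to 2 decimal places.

7.97 years

A = (K − N₀)/N₀ = (16600 − 1150)/1150 = 13.435.
Solve 16600/(1 + 13.435·e^(−0.5t)) = 13280: 1 + 13.435·e^(−0.5t) = 1.25, so e^(−0.5t) = 0.0186084.
−0.5·t = ln(0.0186084) = -3.9841, so t = 3.9841/0.5 = 7.9683.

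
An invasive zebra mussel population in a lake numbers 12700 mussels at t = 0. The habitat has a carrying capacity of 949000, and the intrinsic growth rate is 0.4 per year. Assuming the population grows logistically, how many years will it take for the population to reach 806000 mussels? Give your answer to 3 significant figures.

A = (K − N₀)/N₀ = (949000 − 12700)/12700 = 73.724.
Solve 949000/(1 + 73.724·e^(−0.4t)) = 806000: 1 + 73.724·e^(−0.4t) = 1.1774, so e^(−0.4t) = 0.00240652.
−0.4·t = ln(0.00240652) = -6.0296, so t = 6.0296/0.4 = 15.074.

15.1 years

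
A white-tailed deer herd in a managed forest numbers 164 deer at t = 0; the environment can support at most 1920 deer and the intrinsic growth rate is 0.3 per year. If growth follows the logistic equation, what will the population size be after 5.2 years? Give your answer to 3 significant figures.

591 deer

A = (K − N₀)/N₀ = (1920 − 164)/164 = 10.707.
N(t) = K/(1 + A·e^(−rt)) = 1920/(1 + 10.707×e^(−0.3×5.2)).
e^(−1.56) = 0.21014; denominator = 1 + 10.707×0.21014 = 3.25.
N = 1920/3.25 = 590.77.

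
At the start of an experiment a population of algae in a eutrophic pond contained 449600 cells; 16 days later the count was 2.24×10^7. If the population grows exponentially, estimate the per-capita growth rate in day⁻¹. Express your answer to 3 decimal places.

0.244 per day

From N(t) = N₀·e^(rt): e^(r·16) = 2.24×10^7/449600 = 49.822.
r·16 = ln(49.822) = 3.9085, so r = 3.9085/16 = 0.24428.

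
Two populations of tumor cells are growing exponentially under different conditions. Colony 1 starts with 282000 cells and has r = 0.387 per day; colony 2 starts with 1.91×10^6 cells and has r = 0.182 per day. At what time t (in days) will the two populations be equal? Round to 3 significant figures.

9.33 days

Set 282000·e^(0.387t) = 1.91×10^6·e^(0.182t).
e^((0.387 − 0.182)t) = 1.91×10^6/282000 → e^(0.205·t) = 6.773.
0.205·t = ln(6.773) = 1.913, so t = 1.913/0.205 = 9.3315.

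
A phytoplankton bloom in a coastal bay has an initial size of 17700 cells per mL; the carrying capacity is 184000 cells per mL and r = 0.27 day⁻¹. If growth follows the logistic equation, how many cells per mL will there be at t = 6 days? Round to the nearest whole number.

A = (K − N₀)/N₀ = (184000 − 17700)/17700 = 9.3955.
N(t) = K/(1 + A·e^(−rt)) = 184000/(1 + 9.3955×e^(−0.27×6)).
e^(−1.62) = 0.1979; denominator = 1 + 9.3955×0.1979 = 2.8594.
N = 184000/2.8594 = 64350.2.

64350 cells per mL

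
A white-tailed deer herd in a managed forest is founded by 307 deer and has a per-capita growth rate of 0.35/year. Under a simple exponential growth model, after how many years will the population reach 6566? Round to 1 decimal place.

8.8 years

Set N₀·e^(rt) = 6566: e^(0.35·t) = 6566/307 = 21.388.
0.35·t = ln(21.388) = 3.0628, so t = 3.0628/0.35 = 8.7509.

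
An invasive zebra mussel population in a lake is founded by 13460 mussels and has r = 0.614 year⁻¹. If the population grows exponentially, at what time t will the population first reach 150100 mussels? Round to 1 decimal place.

Set N₀·e^(rt) = 150100: e^(0.614·t) = 150100/13460 = 11.152.
0.614·t = ln(11.152) = 2.4116, so t = 2.4116/0.614 = 3.9277.

3.9 years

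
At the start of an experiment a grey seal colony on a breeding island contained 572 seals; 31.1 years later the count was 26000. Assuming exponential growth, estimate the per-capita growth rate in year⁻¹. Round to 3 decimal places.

0.123 per year

From N(t) = N₀·e^(rt): e^(r·31.1) = 26000/572 = 45.455.
r·31.1 = ln(45.455) = 3.8167, so r = 3.8167/31.1 = 0.12272.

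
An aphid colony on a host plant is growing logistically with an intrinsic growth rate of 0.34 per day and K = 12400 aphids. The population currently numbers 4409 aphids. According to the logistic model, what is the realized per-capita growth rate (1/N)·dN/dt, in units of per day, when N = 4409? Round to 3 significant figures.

(1/N)·dN/dt = r(1 − N/K) = 0.34 × (1 − 4409/12400).
= 0.34 × 0.64444 = 0.21911.

0.219 per day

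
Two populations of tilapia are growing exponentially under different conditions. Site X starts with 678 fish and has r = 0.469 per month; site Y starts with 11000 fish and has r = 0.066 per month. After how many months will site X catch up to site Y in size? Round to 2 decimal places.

6.91 months

Set 678·e^(0.469t) = 11000·e^(0.066t).
e^((0.469 − 0.066)t) = 11000/678 → e^(0.403·t) = 16.224.
0.403·t = ln(16.224) = 2.7865, so t = 2.7865/0.403 = 6.9144.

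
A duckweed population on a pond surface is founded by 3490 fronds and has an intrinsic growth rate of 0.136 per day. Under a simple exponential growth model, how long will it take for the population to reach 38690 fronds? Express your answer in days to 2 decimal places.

Set N₀·e^(rt) = 38690: e^(0.136·t) = 38690/3490 = 11.086.
0.136·t = ln(11.086) = 2.4057, so t = 2.4057/0.136 = 17.689.

17.69 days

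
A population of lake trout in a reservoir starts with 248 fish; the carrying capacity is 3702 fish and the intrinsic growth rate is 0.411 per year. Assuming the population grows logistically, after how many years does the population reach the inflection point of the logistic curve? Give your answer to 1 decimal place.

6.4 years

Logistic growth is fastest at N = K/2 = 1851.
A = (K − N₀)/N₀ = 13.927. Set K/(1 + A·e^(−rt)) = K/2 → A·e^(−rt) = 1.
e^(−0.411t) = 1/13.927 = 0.0718008, so t = ln(13.927)/0.411 = 2.6339/0.411 = 6.4084.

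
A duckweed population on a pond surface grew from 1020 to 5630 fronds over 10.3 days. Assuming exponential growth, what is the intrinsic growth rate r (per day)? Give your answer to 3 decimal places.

0.166 per day

From N(t) = N₀·e^(rt): e^(r·10.3) = 5630/1020 = 5.5196.
r·10.3 = ln(5.5196) = 1.7083, so r = 1.7083/10.3 = 0.16586.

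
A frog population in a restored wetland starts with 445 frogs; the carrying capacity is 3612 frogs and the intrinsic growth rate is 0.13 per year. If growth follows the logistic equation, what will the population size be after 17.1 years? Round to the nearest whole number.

A = (K − N₀)/N₀ = (3612 − 445)/445 = 7.1169.
N(t) = K/(1 + A·e^(−rt)) = 3612/(1 + 7.1169×e^(−0.13×17.1)).
e^(−2.223) = 0.10828; denominator = 1 + 7.1169×0.10828 = 1.7706.
N = 3612/1.7706 = 2039.94.

2040 frogs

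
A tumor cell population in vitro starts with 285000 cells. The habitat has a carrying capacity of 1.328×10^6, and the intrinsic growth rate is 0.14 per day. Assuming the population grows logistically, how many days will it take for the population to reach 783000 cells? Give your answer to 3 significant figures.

A = (K − N₀)/N₀ = (1.328×10^6 − 285000)/285000 = 3.6596.
Solve 1.328×10^6/(1 + 3.6596·e^(−0.14t)) = 783000: 1 + 3.6596·e^(−0.14t) = 1.696, so e^(−0.14t) = 0.190193.
−0.14·t = ln(0.190193) = -1.6597, so t = 1.6597/0.14 = 11.855.

11.9 days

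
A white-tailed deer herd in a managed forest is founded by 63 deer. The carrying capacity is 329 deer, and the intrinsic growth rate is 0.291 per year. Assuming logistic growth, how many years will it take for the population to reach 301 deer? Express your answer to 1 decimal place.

13.1 years

A = (K − N₀)/N₀ = (329 − 63)/63 = 4.2222.
Solve 329/(1 + 4.2222·e^(−0.291t)) = 301: 1 + 4.2222·e^(−0.291t) = 1.093, so e^(−0.291t) = 0.0220318.
−0.291·t = ln(0.0220318) = -3.8153, so t = 3.8153/0.291 = 13.111.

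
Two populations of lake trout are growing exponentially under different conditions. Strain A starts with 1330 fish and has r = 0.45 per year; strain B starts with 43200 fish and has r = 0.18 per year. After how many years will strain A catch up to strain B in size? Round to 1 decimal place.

12.9 years

Set 1330·e^(0.45t) = 43200·e^(0.18t).
e^((0.45 − 0.18)t) = 43200/1330 → e^(0.27·t) = 32.481.
0.27·t = ln(32.481) = 3.4807, so t = 3.4807/0.27 = 12.891.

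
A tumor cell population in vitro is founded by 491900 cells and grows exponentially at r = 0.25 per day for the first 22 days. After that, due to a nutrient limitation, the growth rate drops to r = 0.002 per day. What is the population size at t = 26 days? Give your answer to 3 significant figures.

121000000 cells

Phase 1: N(22) = 491900·e^(0.25×22) = 491900·e^5.5 = 1.20364×10^8.
Phase 2 runs for 26 − 22 = 4 days at r = 0.002.
N(26) = 1.20364×10^8·e^(0.002×4) = 1.20364×10^8·e^0.008 = 1.213307×10^8.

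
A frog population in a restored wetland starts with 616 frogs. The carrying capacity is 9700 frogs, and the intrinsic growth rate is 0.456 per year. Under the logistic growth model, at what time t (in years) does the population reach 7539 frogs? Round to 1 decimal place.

8.6 years

A = (K − N₀)/N₀ = (9700 − 616)/616 = 14.747.
Solve 9700/(1 + 14.747·e^(−0.456t)) = 7539: 1 + 14.747·e^(−0.456t) = 1.2866, so e^(−0.456t) = 0.0194377.
−0.456·t = ln(0.0194377) = -3.9405, so t = 3.9405/0.456 = 8.6415.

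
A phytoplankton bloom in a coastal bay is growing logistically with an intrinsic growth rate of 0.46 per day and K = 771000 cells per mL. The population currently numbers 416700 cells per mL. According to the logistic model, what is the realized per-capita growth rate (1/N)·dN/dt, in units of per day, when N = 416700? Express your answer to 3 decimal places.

0.211 per day

(1/N)·dN/dt = r(1 − N/K) = 0.46 × (1 − 416700/771000).
= 0.46 × 0.45953 = 0.21139.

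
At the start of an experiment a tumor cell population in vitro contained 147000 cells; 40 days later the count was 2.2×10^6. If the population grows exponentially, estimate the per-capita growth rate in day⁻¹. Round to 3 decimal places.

From N(t) = N₀·e^(rt): e^(r·40) = 2.2×10^6/147000 = 14.966.
r·40 = ln(14.966) = 2.7058, so r = 2.7058/40 = 0.067645.

0.068 per day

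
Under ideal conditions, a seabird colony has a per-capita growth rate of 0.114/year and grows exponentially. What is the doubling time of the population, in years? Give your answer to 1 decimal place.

6.1 years

Doubling time t_d = ln(2)/r = 0.6931/0.114 = 6.0802.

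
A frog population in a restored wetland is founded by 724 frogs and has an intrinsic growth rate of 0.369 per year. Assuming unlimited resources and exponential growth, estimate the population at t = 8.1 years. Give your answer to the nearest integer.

14381 frogs

N(t) = N₀·e^(rt) = 724 × e^(0.369×8.1) = 724 × e^2.989.
e^2.989 ≈ 19.864, so N ≈ 724 × 19.864 = 14381.4.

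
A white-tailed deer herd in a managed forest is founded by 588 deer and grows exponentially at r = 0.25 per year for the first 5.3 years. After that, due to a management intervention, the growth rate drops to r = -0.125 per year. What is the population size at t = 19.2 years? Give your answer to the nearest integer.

Phase 1: N(5.3) = 588·e^(0.25×5.3) = 588·e^1.325 = 2212.16.
Phase 2 runs for 19.2 − 5.3 = 13.9 years at r = -0.125.
N(19.2) = 2212.16·e^(-0.125×13.9) = 2212.16·e^-1.737 = 389.252.

389 deer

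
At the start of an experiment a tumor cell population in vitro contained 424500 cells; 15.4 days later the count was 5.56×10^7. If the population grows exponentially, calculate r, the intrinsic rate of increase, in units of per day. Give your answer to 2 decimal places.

From N(t) = N₀·e^(rt): e^(r·15.4) = 5.56×10^7/424500 = 130.98.
r·15.4 = ln(130.98) = 4.875, so r = 4.875/15.4 = 0.31656.

0.32 per day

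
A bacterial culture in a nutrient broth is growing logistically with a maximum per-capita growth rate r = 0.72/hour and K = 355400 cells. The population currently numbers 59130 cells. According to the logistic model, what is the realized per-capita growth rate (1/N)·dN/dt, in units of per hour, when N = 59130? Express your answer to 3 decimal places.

0.600 per hour

(1/N)·dN/dt = r(1 − N/K) = 0.72 × (1 − 59130/355400).
= 0.72 × 0.83362 = 0.60021.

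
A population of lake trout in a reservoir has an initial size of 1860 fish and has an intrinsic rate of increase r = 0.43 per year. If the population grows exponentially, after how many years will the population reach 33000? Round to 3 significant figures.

6.69 years

Set N₀·e^(rt) = 33000: e^(0.43·t) = 33000/1860 = 17.742.
0.43·t = ln(17.742) = 2.8759, so t = 2.8759/0.43 = 6.6882.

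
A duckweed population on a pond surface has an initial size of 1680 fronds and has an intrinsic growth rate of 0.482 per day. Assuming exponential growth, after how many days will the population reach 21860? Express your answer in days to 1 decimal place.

5.3 days

Set N₀·e^(rt) = 21860: e^(0.482·t) = 21860/1680 = 13.012.
0.482·t = ln(13.012) = 2.5659, so t = 2.5659/0.482 = 5.3234.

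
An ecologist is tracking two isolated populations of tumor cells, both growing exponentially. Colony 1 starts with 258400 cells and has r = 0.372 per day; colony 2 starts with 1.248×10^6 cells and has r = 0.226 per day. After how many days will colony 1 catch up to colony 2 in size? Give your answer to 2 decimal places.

Set 258400·e^(0.372t) = 1.248×10^6·e^(0.226t).
e^((0.372 − 0.226)t) = 1.248×10^6/258400 → e^(0.146·t) = 4.8297.
0.146·t = ln(4.8297) = 1.5748, so t = 1.5748/0.146 = 10.786.

10.79 days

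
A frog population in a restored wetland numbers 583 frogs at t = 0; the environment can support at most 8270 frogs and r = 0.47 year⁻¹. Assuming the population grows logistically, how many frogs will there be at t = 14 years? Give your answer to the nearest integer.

A = (K − N₀)/N₀ = (8270 − 583)/583 = 13.185.
N(t) = K/(1 + A·e^(−rt)) = 8270/(1 + 13.185×e^(−0.47×14)).
e^(−6.58) = 0.0013878; denominator = 1 + 13.185×0.0013878 = 1.0183.
N = 8270/1.0183 = 8121.39.

8121 frogs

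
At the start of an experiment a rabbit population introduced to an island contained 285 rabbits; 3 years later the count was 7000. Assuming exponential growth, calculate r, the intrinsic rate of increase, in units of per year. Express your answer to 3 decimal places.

From N(t) = N₀·e^(rt): e^(r·3) = 7000/285 = 24.561.
r·3 = ln(24.561) = 3.2012, so r = 3.2012/3 = 1.0671.

1.067 per year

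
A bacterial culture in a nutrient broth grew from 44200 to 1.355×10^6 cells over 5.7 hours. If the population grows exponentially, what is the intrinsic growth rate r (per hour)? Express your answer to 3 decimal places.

From N(t) = N₀·e^(rt): e^(r·5.7) = 1.355×10^6/44200 = 30.656.
r·5.7 = ln(30.656) = 3.4228, so r = 3.4228/5.7 = 0.6005.

0.600 per hour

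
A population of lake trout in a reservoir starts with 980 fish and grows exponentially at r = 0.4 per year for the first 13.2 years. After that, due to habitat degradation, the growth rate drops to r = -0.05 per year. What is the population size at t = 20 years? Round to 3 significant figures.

Phase 1: N(13.2) = 980·e^(0.4×13.2) = 980·e^5.28 = 192442.
Phase 2 runs for 20 − 13.2 = 6.8 years at r = -0.05.
N(20) = 192442·e^(-0.05×6.8) = 192442·e^-0.34 = 136975.

137000 fish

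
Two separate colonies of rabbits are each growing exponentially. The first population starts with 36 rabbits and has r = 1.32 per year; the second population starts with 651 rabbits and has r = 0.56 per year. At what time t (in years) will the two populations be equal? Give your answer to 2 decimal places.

3.81 years

Set 36·e^(1.32t) = 651·e^(0.56t).
e^((1.32 − 0.56)t) = 651/36 → e^(0.76·t) = 18.083.
0.76·t = ln(18.083) = 2.895, so t = 2.895/0.76 = 3.8092.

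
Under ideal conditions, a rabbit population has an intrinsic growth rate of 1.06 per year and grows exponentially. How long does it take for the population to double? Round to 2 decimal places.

Doubling time t_d = ln(2)/r = 0.6931/1.06 = 0.65391.

0.65 years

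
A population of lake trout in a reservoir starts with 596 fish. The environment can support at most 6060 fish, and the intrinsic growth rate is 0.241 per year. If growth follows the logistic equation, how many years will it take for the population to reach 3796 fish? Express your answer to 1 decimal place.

A = (K − N₀)/N₀ = (6060 − 596)/596 = 9.1678.
Solve 6060/(1 + 9.1678·e^(−0.241t)) = 3796: 1 + 9.1678·e^(−0.241t) = 1.5964, so e^(−0.241t) = 0.0650558.
−0.241·t = ln(0.0650558) = -2.7325, so t = 2.7325/0.241 = 11.338.

11.3 years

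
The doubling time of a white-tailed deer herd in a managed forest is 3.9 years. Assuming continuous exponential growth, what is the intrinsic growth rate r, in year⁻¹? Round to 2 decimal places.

0.18 per year

r = ln(2)/t_d = 0.6931/3.9 = 0.17773.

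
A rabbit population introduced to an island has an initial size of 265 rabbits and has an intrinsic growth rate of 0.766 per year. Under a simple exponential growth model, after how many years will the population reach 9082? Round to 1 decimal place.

4.6 years

Set N₀·e^(rt) = 9082: e^(0.766·t) = 9082/265 = 34.272.
0.766·t = ln(34.272) = 3.5343, so t = 3.5343/0.766 = 4.614.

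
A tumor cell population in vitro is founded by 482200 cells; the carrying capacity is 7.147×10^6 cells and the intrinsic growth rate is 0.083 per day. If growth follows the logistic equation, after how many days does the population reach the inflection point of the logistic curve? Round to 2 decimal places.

Logistic growth is fastest at N = K/2 = 3.5735×10^6.
A = (K − N₀)/N₀ = 13.822. Set K/(1 + A·e^(−rt)) = K/2 → A·e^(−rt) = 1.
e^(−0.083t) = 1/13.822 = 0.0723503, so t = ln(13.822)/0.083 = 2.6262/0.083 = 31.641.

31.64 days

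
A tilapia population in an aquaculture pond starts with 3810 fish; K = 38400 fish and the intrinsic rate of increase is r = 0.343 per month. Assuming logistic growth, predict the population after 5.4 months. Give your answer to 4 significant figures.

15840 fish

A = (K − N₀)/N₀ = (38400 − 3810)/3810 = 9.0787.
N(t) = K/(1 + A·e^(−rt)) = 38400/(1 + 9.0787×e^(−0.343×5.4)).
e^(−1.852) = 0.15689; denominator = 1 + 9.0787×0.15689 = 2.4244.
N = 38400/2.4244 = 15839.1.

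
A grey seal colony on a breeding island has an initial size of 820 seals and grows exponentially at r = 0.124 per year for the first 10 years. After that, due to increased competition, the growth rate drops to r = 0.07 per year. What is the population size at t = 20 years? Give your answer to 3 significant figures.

Phase 1: N(10) = 820·e^(0.124×10) = 820·e^1.24 = 2833.6.
Phase 2 runs for 20 − 10 = 10 years at r = 0.07.
N(20) = 2833.6·e^(0.07×10) = 2833.6·e^0.7 = 5706.18.

5710 seals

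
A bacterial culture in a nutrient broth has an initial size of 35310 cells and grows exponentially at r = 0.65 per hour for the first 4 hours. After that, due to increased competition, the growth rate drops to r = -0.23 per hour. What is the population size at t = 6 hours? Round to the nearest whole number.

300115 cells

Phase 1: N(4) = 35310·e^(0.65×4) = 35310·e^2.6 = 475405.
Phase 2 runs for 6 − 4 = 2 hours at r = -0.23.
N(6) = 475405·e^(-0.23×2) = 475405·e^-0.46 = 300115.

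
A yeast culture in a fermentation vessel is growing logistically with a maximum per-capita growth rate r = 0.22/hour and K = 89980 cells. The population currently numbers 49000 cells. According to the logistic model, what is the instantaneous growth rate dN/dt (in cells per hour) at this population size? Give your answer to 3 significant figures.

4910 cells per hour

dN/dt = rN(1 − N/K) = 0.22 × 49000 × (1 − 49000/89980).
1 − 49000/89980 = 0.45543; dN/dt = 0.22 × 49000 × 0.45543 = 4909.6.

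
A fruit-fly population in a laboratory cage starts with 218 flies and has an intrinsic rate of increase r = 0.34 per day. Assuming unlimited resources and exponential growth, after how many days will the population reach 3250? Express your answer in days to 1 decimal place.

Set N₀·e^(rt) = 3250: e^(0.34·t) = 3250/218 = 14.908.
0.34·t = ln(14.908) = 2.7019, so t = 2.7019/0.34 = 7.9468.

7.9 days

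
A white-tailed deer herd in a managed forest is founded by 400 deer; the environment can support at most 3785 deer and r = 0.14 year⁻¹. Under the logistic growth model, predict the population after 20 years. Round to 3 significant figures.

A = (K − N₀)/N₀ = (3785 − 400)/400 = 8.4625.
N(t) = K/(1 + A·e^(−rt)) = 3785/(1 + 8.4625×e^(−0.14×20)).
e^(−2.8) = 0.06081; denominator = 1 + 8.4625×0.06081 = 1.5146.
N = 3785/1.5146 = 2499.

2500 deer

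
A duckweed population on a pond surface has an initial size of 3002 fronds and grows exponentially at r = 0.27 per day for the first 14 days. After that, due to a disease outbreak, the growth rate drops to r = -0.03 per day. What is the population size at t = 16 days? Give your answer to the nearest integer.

Phase 1: N(14) = 3002·e^(0.27×14) = 3002·e^3.78 = 131536.
Phase 2 runs for 16 − 14 = 2 days at r = -0.03.
N(16) = 131536·e^(-0.03×2) = 131536·e^-0.06 = 123876.

123876 fronds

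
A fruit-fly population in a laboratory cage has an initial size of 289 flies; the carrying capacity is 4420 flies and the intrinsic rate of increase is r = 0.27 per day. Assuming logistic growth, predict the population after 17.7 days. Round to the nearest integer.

A = (K − N₀)/N₀ = (4420 − 289)/289 = 14.294.
N(t) = K/(1 + A·e^(−rt)) = 4420/(1 + 14.294×e^(−0.27×17.7)).
e^(−4.779) = 0.0084044; denominator = 1 + 14.294×0.0084044 = 1.1201.
N = 4420/1.1201 = 3945.96.

3946 flies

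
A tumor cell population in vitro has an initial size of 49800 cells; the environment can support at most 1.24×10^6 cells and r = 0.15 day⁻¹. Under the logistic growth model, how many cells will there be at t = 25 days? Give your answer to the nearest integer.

793821 cells

A = (K − N₀)/N₀ = (1.24×10^6 − 49800)/49800 = 23.9.
N(t) = K/(1 + A·e^(−rt)) = 1.24×10^6/(1 + 23.9×e^(−0.15×25)).
e^(−3.75) = 0.023518; denominator = 1 + 23.9×0.023518 = 1.5621.
N = 1.24×10^6/1.5621 = 793821.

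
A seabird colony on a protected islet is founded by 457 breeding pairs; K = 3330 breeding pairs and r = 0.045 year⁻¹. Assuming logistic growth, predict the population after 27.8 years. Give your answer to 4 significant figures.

A = (K − N₀)/N₀ = (3330 − 457)/457 = 6.2867.
N(t) = K/(1 + A·e^(−rt)) = 3330/(1 + 6.2867×e^(−0.045×27.8)).
e^(−1.251) = 0.28622; denominator = 1 + 6.2867×0.28622 = 2.7994.
N = 3330/2.7994 = 1189.56.

1190 breeding pairs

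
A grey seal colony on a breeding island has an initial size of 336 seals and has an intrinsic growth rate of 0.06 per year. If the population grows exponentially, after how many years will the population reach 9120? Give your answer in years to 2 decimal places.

Set N₀·e^(rt) = 9120: e^(0.06·t) = 9120/336 = 27.143.
0.06·t = ln(27.143) = 3.3011, so t = 3.3011/0.06 = 55.019.

55.02 years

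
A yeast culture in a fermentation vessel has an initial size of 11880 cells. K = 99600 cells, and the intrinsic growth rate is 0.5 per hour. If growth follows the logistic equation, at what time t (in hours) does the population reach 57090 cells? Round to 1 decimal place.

4.6 hours

A = (K − N₀)/N₀ = (99600 − 11880)/11880 = 7.3838.
Solve 99600/(1 + 7.3838·e^(−0.5t)) = 57090: 1 + 7.3838·e^(−0.5t) = 1.7446, so e^(−0.5t) = 0.100844.
−0.5·t = ln(0.100844) = -2.2942, so t = 2.2942/0.5 = 4.5884.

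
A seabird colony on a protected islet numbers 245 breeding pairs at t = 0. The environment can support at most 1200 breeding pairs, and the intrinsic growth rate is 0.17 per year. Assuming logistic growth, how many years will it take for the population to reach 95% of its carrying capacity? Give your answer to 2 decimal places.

25.32 years

A = (K − N₀)/N₀ = (1200 − 245)/245 = 3.898.
Solve 1200/(1 + 3.898·e^(−0.17t)) = 1140: 1 + 3.898·e^(−0.17t) = 1.0526, so e^(−0.17t) = 0.0135023.
−0.17·t = ln(0.0135023) = -4.3049, so t = 4.3049/0.17 = 25.323.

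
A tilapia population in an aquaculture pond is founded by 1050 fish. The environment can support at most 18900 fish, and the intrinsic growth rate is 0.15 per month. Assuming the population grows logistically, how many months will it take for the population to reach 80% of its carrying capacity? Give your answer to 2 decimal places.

A = (K − N₀)/N₀ = (18900 − 1050)/1050 = 17.
Solve 18900/(1 + 17·e^(−0.15t)) = 15120: 1 + 17·e^(−0.15t) = 1.25, so e^(−0.15t) = 0.0147059.
−0.15·t = ln(0.0147059) = -4.2195, so t = 4.2195/0.15 = 28.13.

28.13 months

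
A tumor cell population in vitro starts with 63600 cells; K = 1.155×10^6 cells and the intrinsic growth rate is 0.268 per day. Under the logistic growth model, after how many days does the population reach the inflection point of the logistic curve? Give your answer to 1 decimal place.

Logistic growth is fastest at N = K/2 = 577500.
A = (K − N₀)/N₀ = 17.16. Set K/(1 + A·e^(−rt)) = K/2 → A·e^(−rt) = 1.
e^(−0.268t) = 1/17.16 = 0.0582738, so t = ln(17.16)/0.268 = 2.8426/0.268 = 10.607.

10.6 days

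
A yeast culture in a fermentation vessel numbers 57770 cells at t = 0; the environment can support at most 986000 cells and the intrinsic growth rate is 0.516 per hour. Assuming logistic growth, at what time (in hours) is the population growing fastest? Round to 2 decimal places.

5.38 hours

Logistic growth is fastest at N = K/2 = 493000.
A = (K − N₀)/N₀ = 16.068. Set K/(1 + A·e^(−rt)) = K/2 → A·e^(−rt) = 1.
e^(−0.516t) = 1/16.068 = 0.0622367, so t = ln(16.068)/0.516 = 2.7768/0.516 = 5.3814.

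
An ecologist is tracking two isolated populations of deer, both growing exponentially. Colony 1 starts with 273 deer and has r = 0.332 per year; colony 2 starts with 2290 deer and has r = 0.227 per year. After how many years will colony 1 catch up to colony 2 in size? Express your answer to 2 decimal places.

Set 273·e^(0.332t) = 2290·e^(0.227t).
e^((0.332 − 0.227)t) = 2290/273 → e^(0.105·t) = 8.3883.
0.105·t = ln(8.3883) = 2.1268, so t = 2.1268/0.105 = 20.256.

20.26 years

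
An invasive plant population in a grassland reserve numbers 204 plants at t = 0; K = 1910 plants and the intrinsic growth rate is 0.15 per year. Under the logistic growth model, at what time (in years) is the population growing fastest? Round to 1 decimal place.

Logistic growth is fastest at N = K/2 = 955.
A = (K − N₀)/N₀ = 8.3627. Set K/(1 + A·e^(−rt)) = K/2 → A·e^(−rt) = 1.
e^(−0.15t) = 1/8.3627 = 0.119578, so t = ln(8.3627)/0.15 = 2.1238/0.15 = 14.159.

14.2 years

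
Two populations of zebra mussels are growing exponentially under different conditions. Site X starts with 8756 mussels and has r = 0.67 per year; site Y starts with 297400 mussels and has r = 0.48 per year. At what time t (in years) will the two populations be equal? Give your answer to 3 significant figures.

18.6 years

Set 8756·e^(0.67t) = 297400·e^(0.48t).
e^((0.67 − 0.48)t) = 297400/8756 → e^(0.19·t) = 33.965.
0.19·t = ln(33.965) = 3.5253, so t = 3.5253/0.19 = 18.554.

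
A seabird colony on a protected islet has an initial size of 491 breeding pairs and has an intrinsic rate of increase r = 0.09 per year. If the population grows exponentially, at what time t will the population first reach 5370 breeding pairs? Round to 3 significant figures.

26.6 years

Set N₀·e^(rt) = 5370: e^(0.09·t) = 5370/491 = 10.937.
0.09·t = ln(10.937) = 2.3921, so t = 2.3921/0.09 = 26.579.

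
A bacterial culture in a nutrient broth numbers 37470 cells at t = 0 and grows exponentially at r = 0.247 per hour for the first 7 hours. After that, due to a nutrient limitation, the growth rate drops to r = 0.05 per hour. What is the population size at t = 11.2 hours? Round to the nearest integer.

Phase 1: N(7) = 37470·e^(0.247×7) = 37470·e^1.729 = 211144.
Phase 2 runs for 11.2 − 7 = 4.2 hours at r = 0.05.
N(11.2) = 211144·e^(0.05×4.2) = 211144·e^0.21 = 260484.

260484 cells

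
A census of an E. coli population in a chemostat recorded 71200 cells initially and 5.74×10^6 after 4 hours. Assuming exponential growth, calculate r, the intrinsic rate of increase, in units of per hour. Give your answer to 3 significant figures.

From N(t) = N₀·e^(rt): e^(r·4) = 5.74×10^6/71200 = 80.618.
r·4 = ln(80.618) = 4.3897, so r = 4.3897/4 = 1.0974.

1.10 per hour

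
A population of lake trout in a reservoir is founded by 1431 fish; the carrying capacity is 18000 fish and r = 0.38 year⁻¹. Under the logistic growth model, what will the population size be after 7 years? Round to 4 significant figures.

9945 fish

A = (K − N₀)/N₀ = (18000 − 1431)/1431 = 11.579.
N(t) = K/(1 + A·e^(−rt)) = 18000/(1 + 11.579×e^(−0.38×7)).
e^(−2.66) = 0.069948; denominator = 1 + 11.579×0.069948 = 1.8099.
N = 18000/1.8099 = 9945.28.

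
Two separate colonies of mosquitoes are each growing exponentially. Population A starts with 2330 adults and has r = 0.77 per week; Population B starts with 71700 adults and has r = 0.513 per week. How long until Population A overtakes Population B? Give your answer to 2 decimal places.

13.33 weeks

Set 2330·e^(0.77t) = 71700·e^(0.513t).
e^((0.77 − 0.513)t) = 71700/2330 → e^(0.257·t) = 30.773.
0.257·t = ln(30.773) = 3.4266, so t = 3.4266/0.257 = 13.333.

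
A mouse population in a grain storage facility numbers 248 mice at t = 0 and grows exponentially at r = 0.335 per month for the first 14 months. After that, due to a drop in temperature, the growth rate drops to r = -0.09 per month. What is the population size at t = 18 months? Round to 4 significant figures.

Phase 1: N(14) = 248·e^(0.335×14) = 248·e^4.69 = 26995.6.
Phase 2 runs for 18 − 14 = 4 months at r = -0.09.
N(18) = 26995.6·e^(-0.09×4) = 26995.6·e^-0.36 = 18834.2.

18830 mice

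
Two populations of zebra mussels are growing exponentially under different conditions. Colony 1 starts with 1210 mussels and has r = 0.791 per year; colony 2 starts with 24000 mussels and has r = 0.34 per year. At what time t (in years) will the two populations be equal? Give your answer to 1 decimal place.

6.6 years

Set 1210·e^(0.791t) = 24000·e^(0.34t).
e^((0.791 − 0.34)t) = 24000/1210 → e^(0.451·t) = 19.835.
0.451·t = ln(19.835) = 2.9874, so t = 2.9874/0.451 = 6.624.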